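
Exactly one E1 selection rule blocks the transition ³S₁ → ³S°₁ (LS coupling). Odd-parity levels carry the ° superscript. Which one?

Initial level: S=1, L=0, J=1, parity even. Final level: S=1, L=0, J=1, parity odd.
Parity must change: even → odd — ok.
ΔS = 0: S: 1 → 1 — ok.
ΔL = 0, ±1 (not L=0↔0): L: 0 → 0, ΔL = +0 — fails.
ΔJ = 0, ±1 (not J=0↔0): J: 1 → 1, ΔJ = +0 — ok.

the L=0 ↔ L=0 exclusion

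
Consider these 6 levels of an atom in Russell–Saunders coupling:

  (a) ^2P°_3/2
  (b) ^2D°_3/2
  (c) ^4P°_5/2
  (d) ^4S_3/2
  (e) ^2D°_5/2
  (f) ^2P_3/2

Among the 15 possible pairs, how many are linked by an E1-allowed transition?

4

(a)–(b): forbidden (parity).
(a)–(c): forbidden (parity, ΔS).
(a)–(d): forbidden (ΔS).
(a)–(e): forbidden (parity).
(a)–(f): allowed.
(b)–(c): forbidden (parity, ΔS).
(b)–(d): forbidden (ΔS, ΔL).
(b)–(e): forbidden (parity).
(b)–(f): allowed.
(c)–(d): allowed.
(c)–(e): forbidden (parity, ΔS).
(c)–(f): forbidden (ΔS).
(d)–(e): forbidden (ΔS, ΔL).
(d)–(f): forbidden (parity, ΔS).
(e)–(f): allowed.
Allowed pairs: 4 of 15.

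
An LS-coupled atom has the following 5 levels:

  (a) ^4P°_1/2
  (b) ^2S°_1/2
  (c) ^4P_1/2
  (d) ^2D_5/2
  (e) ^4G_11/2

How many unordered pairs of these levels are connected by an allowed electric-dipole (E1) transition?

1

(a)–(b): forbidden (parity, ΔS).
(a)–(c): allowed.
(a)–(d): forbidden (ΔS, ΔJ).
(a)–(e): forbidden (ΔL, ΔJ).
(b)–(c): forbidden (ΔS).
(b)–(d): forbidden (ΔL, ΔJ).
(b)–(e): forbidden (ΔS, ΔL, ΔJ).
(c)–(d): forbidden (parity, ΔS, ΔJ).
(c)–(e): forbidden (parity, ΔL, ΔJ).
(d)–(e): forbidden (parity, ΔS, ΔL, ΔJ).
Allowed pairs: 1 of 10.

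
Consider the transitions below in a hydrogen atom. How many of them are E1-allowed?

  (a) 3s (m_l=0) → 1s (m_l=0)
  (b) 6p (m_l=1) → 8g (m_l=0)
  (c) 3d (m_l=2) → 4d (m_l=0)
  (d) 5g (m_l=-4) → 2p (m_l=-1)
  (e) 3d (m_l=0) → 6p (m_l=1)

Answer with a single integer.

1

(a) forbidden — Δl = +0 (E1 requires Δl = ±1)
(b) forbidden — Δl = +3 (E1 requires Δl = ±1)
(c) forbidden — Δl = +0 (E1 requires Δl = ±1); Δm_l = -2 (E1 requires Δm_l = 0, ±1)
(d) forbidden — Δl = -3 (E1 requires Δl = ±1); Δm_l = +3 (E1 requires Δm_l = 0, ±1)
(e) allowed
Total allowed: 1 of 5.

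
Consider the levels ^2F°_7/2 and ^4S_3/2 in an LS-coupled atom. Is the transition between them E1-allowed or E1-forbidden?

forbidden

Initial level: S=1/2, L=3, J=7/2, parity odd. Final level: S=3/2, L=0, J=3/2, parity even.
ΔJ = 0, ±1 (not J=0↔0): J: 7/2 → 3/2, ΔJ = -2 — fails.
Parity must change: odd → even — passes.
ΔS = 0: S: 1/2 → 3/2 — fails.
ΔL = 0, ±1 (not L=0↔0): L: 3 → 0, ΔL = -3 — fails.
Rule(s) violated: ΔS, ΔL, ΔJ.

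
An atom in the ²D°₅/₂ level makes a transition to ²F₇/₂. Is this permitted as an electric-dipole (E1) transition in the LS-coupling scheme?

Initial level: S=1/2, L=2, J=5/2, parity odd. Final level: S=1/2, L=3, J=7/2, parity even.
Parity must change: odd → even — passes.
ΔL = 0, ±1 (not L=0↔0): L: 2 → 3, ΔL = +1 — passes.
ΔS = 0: S: 1/2 → 1/2 — passes.
ΔJ = 0, ±1 (not J=0↔0): J: 5/2 → 7/2, ΔJ = +1 — passes.
All four E1 rules are satisfied.

allowed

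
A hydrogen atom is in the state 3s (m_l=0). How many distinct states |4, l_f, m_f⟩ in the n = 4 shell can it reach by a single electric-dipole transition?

E1 requires Δl = ±1, so l_f ∈ {-1, 1}; with 0 ≤ l_f ≤ n_f−1 = 3, the allowed l_f values are {1}.
For l_f = 1: m_f ∈ {m_i−1, m_i, m_i+1} ∩ [−1, 1] = {-1, 0, 1} → 3 states.
Total: 3.

3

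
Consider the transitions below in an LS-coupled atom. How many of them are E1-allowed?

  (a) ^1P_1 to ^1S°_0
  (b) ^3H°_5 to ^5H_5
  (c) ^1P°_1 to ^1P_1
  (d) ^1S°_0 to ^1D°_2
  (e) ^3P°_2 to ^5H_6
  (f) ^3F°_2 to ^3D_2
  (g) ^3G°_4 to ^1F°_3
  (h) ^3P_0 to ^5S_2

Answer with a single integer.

3

(a) allowed
(b) forbidden (ΔS fails)
(c) allowed
(d) forbidden (parity, ΔL, ΔJ fail)
(e) forbidden (ΔS, ΔL, ΔJ fail)
(f) allowed
(g) forbidden (parity, ΔS fail)
(h) forbidden (parity, ΔS, ΔJ fail)
Total allowed: 3 of 8.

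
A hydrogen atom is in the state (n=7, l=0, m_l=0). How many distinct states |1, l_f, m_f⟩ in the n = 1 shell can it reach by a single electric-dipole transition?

0

E1 requires l_f ∈ {-1, 1}, but neither lies in [0, 0], so no final state is reachable.
Total: 0.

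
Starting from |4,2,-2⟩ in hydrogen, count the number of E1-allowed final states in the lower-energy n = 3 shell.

E1 requires Δl = ±1, so l_f ∈ {1, 3}; with 0 ≤ l_f ≤ n_f−1 = 2, the allowed l_f values are {1}.
For l_f = 1: m_f ∈ {m_i−1, m_i, m_i+1} ∩ [−1, 1] = {-1} → 1 state.
Total: 1.

1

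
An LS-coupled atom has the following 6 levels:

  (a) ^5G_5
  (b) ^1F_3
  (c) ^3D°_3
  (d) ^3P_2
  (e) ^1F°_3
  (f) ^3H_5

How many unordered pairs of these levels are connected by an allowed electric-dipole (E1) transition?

2

(a)–(b): forbidden (parity, ΔS, ΔJ).
(a)–(c): forbidden (ΔS, ΔL, ΔJ).
(a)–(d): forbidden (parity, ΔS, ΔL, ΔJ).
(a)–(e): forbidden (ΔS, ΔJ).
(a)–(f): forbidden (parity, ΔS).
(b)–(c): forbidden (ΔS).
(b)–(d): forbidden (parity, ΔS, ΔL).
(b)–(e): allowed.
(b)–(f): forbidden (parity, ΔS, ΔL, ΔJ).
(c)–(d): allowed.
(c)–(e): forbidden (parity, ΔS).
(c)–(f): forbidden (ΔL, ΔJ).
(d)–(e): forbidden (ΔS, ΔL).
(d)–(f): forbidden (parity, ΔL, ΔJ).
(e)–(f): forbidden (ΔS, ΔL, ΔJ).
Allowed pairs: 2 of 15.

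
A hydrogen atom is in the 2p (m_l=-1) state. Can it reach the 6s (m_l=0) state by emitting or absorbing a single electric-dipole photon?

l: 1 → 0 (Δl = -1). Δl = ±1 passes.
Δm_l = 0 − (-1) = +1. E1 requires Δm_l = 0, ±1: passes.
All E1 selection rules are satisfied.

allowed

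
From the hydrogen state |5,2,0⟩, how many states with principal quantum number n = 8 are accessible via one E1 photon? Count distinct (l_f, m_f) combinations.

6

E1 requires Δl = ±1, so l_f ∈ {1, 3}; with 0 ≤ l_f ≤ n_f−1 = 7, the allowed l_f values are {1, 3}.
For l_f = 1: m_f ∈ {m_i−1, m_i, m_i+1} ∩ [−1, 1] = {-1, 0, 1} → 3 states.
For l_f = 3: m_f ∈ {m_i−1, m_i, m_i+1} ∩ [−3, 3] = {-1, 0, 1} → 3 states.
Total: 6.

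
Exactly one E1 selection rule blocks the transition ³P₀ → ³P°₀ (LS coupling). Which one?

the J=0 ↔ J=0 exclusion

Reading off the term symbols: S 1→1, L 1→1, J 0→0, parity even→odd.
Parity must change: even → odd — ok.
ΔS = 0: S: 1 → 1 — ok.
ΔL = 0, ±1 (not L=0↔0): L: 1 → 1, ΔL = +0 — ok.
ΔJ = 0, ±1 (not J=0↔0): J: 0 → 0, ΔJ = +0 — fails.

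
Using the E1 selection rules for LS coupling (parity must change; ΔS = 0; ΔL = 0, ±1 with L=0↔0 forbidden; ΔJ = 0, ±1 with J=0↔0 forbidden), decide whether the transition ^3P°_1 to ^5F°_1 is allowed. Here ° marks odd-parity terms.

Reading off the term symbols: S 1→2, L 1→3, J 1→1, parity odd→odd.
ΔL = 0, ±1 (not L=0↔0): L: 1 → 3, ΔL = +2 — fails.
ΔJ = 0, ±1 (not J=0↔0): J: 1 → 1, ΔJ = +0 — ok.
ΔS = 0: S: 1 → 2 — fails.
Parity must change: odd → odd — fails.
Rule(s) violated: parity, ΔS, ΔL.

forbidden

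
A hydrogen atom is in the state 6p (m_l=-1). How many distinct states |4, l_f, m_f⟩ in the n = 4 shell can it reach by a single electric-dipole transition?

4

E1 requires Δl = ±1, so l_f ∈ {0, 2}; with 0 ≤ l_f ≤ n_f−1 = 3, the allowed l_f values are {0, 2}.
For l_f = 0: m_f ∈ {m_i−1, m_i, m_i+1} ∩ [−0, 0] = {0} → 1 state.
For l_f = 2: m_f ∈ {m_i−1, m_i, m_i+1} ∩ [−2, 2] = {-2, -1, 0} → 3 states.
Total: 4.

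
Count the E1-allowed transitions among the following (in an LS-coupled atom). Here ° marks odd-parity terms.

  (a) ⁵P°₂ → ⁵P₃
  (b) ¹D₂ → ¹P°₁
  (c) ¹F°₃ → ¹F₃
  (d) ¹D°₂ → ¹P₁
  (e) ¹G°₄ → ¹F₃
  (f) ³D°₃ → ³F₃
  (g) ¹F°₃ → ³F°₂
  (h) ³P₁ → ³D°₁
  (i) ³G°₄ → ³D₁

(a) allowed
(b) allowed
(c) allowed
(d) allowed
(e) allowed
(f) allowed
(g) forbidden (parity, ΔS fail)
(h) allowed
(i) forbidden (ΔL, ΔJ fail)
Total allowed: 7 of 9.

7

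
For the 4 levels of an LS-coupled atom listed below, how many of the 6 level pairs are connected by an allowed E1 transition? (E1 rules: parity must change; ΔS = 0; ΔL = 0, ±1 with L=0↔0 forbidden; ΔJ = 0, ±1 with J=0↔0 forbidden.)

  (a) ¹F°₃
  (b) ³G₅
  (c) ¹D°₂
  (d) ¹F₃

(a)–(b): forbidden (ΔS, ΔJ).
(a)–(c): forbidden (parity).
(a)–(d): allowed.
(b)–(c): forbidden (ΔS, ΔL, ΔJ).
(b)–(d): forbidden (parity, ΔS, ΔJ).
(c)–(d): allowed.
Allowed pairs: 2 of 6.

2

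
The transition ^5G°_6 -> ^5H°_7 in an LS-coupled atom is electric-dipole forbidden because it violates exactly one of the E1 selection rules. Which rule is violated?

Parity must change: odd → odd — fails.
ΔS = 0: S: 2 → 2 — passes.
ΔL = 0, ±1 (not L=0↔0): L: 4 → 5, ΔL = +1 — passes.
ΔJ = 0, ±1 (not J=0↔0): J: 6 → 7, ΔJ = +1 — passes.

parity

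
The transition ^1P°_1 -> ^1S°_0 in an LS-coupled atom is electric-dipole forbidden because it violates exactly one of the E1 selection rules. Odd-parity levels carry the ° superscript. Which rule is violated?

parity

Initial level: S=0, L=1, J=1, parity odd. Final level: S=0, L=0, J=0, parity odd.
Parity must change: odd → odd — fails.
ΔS = 0: S: 0 → 0 — passes.
ΔL = 0, ±1 (not L=0↔0): L: 1 → 0, ΔL = -1 — passes.
ΔJ = 0, ±1 (not J=0↔0): J: 1 → 0, ΔJ = -1 — passes.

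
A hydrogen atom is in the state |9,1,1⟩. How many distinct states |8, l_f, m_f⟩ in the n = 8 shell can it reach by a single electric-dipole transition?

E1 requires Δl = ±1, so l_f ∈ {0, 2}; with 0 ≤ l_f ≤ n_f−1 = 7, the allowed l_f values are {0, 2}.
For l_f = 0: m_f ∈ {m_i−1, m_i, m_i+1} ∩ [−0, 0] = {0} → 1 state.
For l_f = 2: m_f ∈ {m_i−1, m_i, m_i+1} ∩ [−2, 2] = {0, 1, 2} → 3 states.
Total: 4.

4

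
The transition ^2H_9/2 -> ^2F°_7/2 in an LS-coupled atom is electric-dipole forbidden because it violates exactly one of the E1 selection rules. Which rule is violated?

Parity must change: even → odd — passes.
ΔS = 0: S: 1/2 → 1/2 — passes.
ΔL = 0, ±1 (not L=0↔0): L: 5 → 3, ΔL = -2 — fails.
ΔJ = 0, ±1 (not J=0↔0): J: 9/2 → 7/2, ΔJ = -1 — passes.

the ΔL = 0, ±1 rule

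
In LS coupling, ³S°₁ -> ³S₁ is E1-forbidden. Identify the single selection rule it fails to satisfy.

Parity must change: odd → even — satisfied.
ΔS = 0: S: 1 → 1 — satisfied.
ΔJ = 0, ±1 (not J=0↔0): J: 1 → 1, ΔJ = +0 — satisfied.
ΔL = 0, ±1 (not L=0↔0): L: 0 → 0, ΔL = +0 — violated.

the L=0 ↔ L=0 exclusion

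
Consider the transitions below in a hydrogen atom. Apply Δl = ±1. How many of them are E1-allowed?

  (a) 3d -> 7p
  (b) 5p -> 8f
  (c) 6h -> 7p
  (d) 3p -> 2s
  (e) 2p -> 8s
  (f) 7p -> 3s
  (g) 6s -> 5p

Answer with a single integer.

(a) allowed
(b) forbidden — Δl = +2 (E1 requires Δl = ±1)
(c) forbidden — Δl = -4 (E1 requires Δl = ±1)
(d) allowed
(e) allowed
(f) allowed
(g) allowed
Total allowed: 5 of 7.

5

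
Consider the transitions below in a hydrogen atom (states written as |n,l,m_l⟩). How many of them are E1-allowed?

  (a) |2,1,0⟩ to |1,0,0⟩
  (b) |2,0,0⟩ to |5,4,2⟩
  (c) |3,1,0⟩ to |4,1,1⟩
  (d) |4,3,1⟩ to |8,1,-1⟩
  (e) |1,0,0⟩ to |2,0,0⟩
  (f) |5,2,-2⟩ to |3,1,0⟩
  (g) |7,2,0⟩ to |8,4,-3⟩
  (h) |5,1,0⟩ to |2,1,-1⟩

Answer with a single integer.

1

(a) allowed
(b) forbidden — Δl = +4 (E1 requires Δl = ±1); Δm_l = +2 (E1 requires Δm_l = 0, ±1)
(c) forbidden — Δl = +0 (E1 requires Δl = ±1)
(d) forbidden — Δl = -2 (E1 requires Δl = ±1); Δm_l = -2 (E1 requires Δm_l = 0, ±1)
(e) forbidden — Δl = +0 (E1 requires Δl = ±1)
(f) forbidden — Δm_l = +2 (E1 requires Δm_l = 0, ±1)
(g) forbidden — Δl = +2 (E1 requires Δl = ±1); Δm_l = -3 (E1 requires Δm_l = 0, ±1)
(h) forbidden — Δl = +0 (E1 requires Δl = ±1)
Total allowed: 1 of 8.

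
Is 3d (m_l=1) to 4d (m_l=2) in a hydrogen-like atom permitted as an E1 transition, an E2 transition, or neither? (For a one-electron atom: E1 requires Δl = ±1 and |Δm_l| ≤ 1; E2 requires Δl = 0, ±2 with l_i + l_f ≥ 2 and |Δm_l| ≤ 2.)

E2

Δl = 2 − 2 = +0; l_i + l_f = 4.
Δm_l = +1.
E1 (Δl = ±1, |Δm_l| ≤ 1): not satisfied.
E2 (Δl = 0,±2, l_i+l_f ≥ 2, |Δm_l| ≤ 2): satisfied.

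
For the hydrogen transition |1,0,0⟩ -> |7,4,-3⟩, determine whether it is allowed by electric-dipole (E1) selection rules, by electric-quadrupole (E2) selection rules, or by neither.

neither

Δl = 4 − 0 = +4; l_i + l_f = 4.
Δm_l = -3.
E1 (Δl = ±1, |Δm_l| ≤ 1): not satisfied.
E2 (Δl = 0,±2, l_i+l_f ≥ 2, |Δm_l| ≤ 2): not satisfied.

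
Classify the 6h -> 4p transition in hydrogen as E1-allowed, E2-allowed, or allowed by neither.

neither

Δl = 1 − 5 = -4; l_i + l_f = 6.
E1 (Δl = ±1): not satisfied.
E2 (Δl = 0,±2, l_i+l_f ≥ 2): not satisfied.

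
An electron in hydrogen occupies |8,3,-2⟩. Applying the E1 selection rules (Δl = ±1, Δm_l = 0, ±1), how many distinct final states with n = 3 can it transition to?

E1 requires Δl = ±1, so l_f ∈ {2, 4}; with 0 ≤ l_f ≤ n_f−1 = 2, the allowed l_f values are {2}.
For l_f = 2: m_f ∈ {m_i−1, m_i, m_i+1} ∩ [−2, 2] = {-2, -1} → 2 states.
Total: 2.

2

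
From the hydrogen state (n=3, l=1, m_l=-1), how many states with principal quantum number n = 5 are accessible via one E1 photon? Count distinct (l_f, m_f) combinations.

4

E1 requires Δl = ±1, so l_f ∈ {0, 2}; with 0 ≤ l_f ≤ n_f−1 = 4, the allowed l_f values are {0, 2}.
For l_f = 0: m_f ∈ {m_i−1, m_i, m_i+1} ∩ [−0, 0] = {0} → 1 state.
For l_f = 2: m_f ∈ {m_i−1, m_i, m_i+1} ∩ [−2, 2] = {-2, -1, 0} → 3 states.
Total: 4.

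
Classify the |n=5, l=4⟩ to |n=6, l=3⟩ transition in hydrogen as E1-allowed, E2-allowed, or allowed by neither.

Δl = 3 − 4 = -1; l_i + l_f = 7.
E1 (Δl = ±1): satisfied.
E2 (Δl = 0,±2, l_i+l_f ≥ 2): not satisfied.

E1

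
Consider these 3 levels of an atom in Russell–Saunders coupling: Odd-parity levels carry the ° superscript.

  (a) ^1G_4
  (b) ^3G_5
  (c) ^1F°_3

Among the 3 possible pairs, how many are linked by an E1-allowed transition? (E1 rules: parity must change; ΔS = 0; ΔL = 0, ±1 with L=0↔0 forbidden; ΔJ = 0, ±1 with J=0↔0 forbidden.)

1

(a)–(b): forbidden (parity, ΔS).
(a)–(c): allowed.
(b)–(c): forbidden (ΔS, ΔJ).
Allowed pairs: 1 of 3.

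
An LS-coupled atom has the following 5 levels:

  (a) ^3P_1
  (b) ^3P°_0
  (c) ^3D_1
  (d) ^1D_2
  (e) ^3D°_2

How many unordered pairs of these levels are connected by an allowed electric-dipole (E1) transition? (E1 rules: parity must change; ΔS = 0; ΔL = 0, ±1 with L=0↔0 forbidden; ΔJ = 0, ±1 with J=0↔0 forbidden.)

(a)–(b): allowed.
(a)–(c): forbidden (parity).
(a)–(d): forbidden (parity, ΔS).
(a)–(e): allowed.
(b)–(c): allowed.
(b)–(d): forbidden (ΔS, ΔJ).
(b)–(e): forbidden (parity, ΔJ).
(c)–(d): forbidden (parity, ΔS).
(c)–(e): allowed.
(d)–(e): forbidden (ΔS).
Allowed pairs: 4 of 10.

4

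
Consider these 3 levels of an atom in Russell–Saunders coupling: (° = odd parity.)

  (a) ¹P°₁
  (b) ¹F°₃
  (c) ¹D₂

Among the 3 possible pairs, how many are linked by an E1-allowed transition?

2

(a)–(b): forbidden (parity, ΔL, ΔJ).
(a)–(c): allowed.
(b)–(c): allowed.
Allowed pairs: 2 of 3.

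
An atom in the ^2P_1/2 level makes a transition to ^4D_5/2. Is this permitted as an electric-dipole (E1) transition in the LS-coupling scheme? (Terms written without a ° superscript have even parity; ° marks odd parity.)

forbidden

Parity must change: even → even — fails.
ΔS = 0: S: 1/2 → 3/2 — fails.
ΔL = 0, ±1 (not L=0↔0): L: 1 → 2, ΔL = +1 — passes.
ΔJ = 0, ±1 (not J=0↔0): J: 1/2 → 5/2, ΔJ = +2 — fails.
Rule(s) violated: parity, ΔS, ΔJ.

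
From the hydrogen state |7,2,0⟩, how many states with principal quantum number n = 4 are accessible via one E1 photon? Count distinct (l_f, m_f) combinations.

E1 requires Δl = ±1, so l_f ∈ {1, 3}; with 0 ≤ l_f ≤ n_f−1 = 3, the allowed l_f values are {1, 3}.
For l_f = 1: m_f ∈ {m_i−1, m_i, m_i+1} ∩ [−1, 1] = {-1, 0, 1} → 3 states.
For l_f = 3: m_f ∈ {m_i−1, m_i, m_i+1} ∩ [−3, 3] = {-1, 0, 1} → 3 states.
Total: 6.

6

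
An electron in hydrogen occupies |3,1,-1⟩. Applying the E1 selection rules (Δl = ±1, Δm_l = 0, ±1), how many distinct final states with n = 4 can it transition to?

E1 requires Δl = ±1, so l_f ∈ {0, 2}; with 0 ≤ l_f ≤ n_f−1 = 3, the allowed l_f values are {0, 2}.
For l_f = 0: m_f ∈ {m_i−1, m_i, m_i+1} ∩ [−0, 0] = {0} → 1 state.
For l_f = 2: m_f ∈ {m_i−1, m_i, m_i+1} ∩ [−2, 2] = {-2, -1, 0} → 3 states.
Total: 4.

4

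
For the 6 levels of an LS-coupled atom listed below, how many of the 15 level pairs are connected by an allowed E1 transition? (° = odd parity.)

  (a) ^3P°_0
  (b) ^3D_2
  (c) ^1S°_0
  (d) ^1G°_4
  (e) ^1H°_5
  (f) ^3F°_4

(a)–(b): forbidden (ΔJ).
(a)–(c): forbidden (parity, ΔS, ΔJ).
(a)–(d): forbidden (parity, ΔS, ΔL, ΔJ).
(a)–(e): forbidden (parity, ΔS, ΔL, ΔJ).
(a)–(f): forbidden (parity, ΔL, ΔJ).
(b)–(c): forbidden (ΔS, ΔL, ΔJ).
(b)–(d): forbidden (ΔS, ΔL, ΔJ).
(b)–(e): forbidden (ΔS, ΔL, ΔJ).
(b)–(f): forbidden (ΔJ).
(c)–(d): forbidden (parity, ΔL, ΔJ).
(c)–(e): forbidden (parity, ΔL, ΔJ).
(c)–(f): forbidden (parity, ΔS, ΔL, ΔJ).
(d)–(e): forbidden (parity).
(d)–(f): forbidden (parity, ΔS).
(e)–(f): forbidden (parity, ΔS, ΔL).
Allowed pairs: 0 of 15.

0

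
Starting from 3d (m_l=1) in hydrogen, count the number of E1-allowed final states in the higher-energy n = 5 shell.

5

E1 requires Δl = ±1, so l_f ∈ {1, 3}; with 0 ≤ l_f ≤ n_f−1 = 4, the allowed l_f values are {1, 3}.
For l_f = 1: m_f ∈ {m_i−1, m_i, m_i+1} ∩ [−1, 1] = {0, 1} → 2 states.
For l_f = 3: m_f ∈ {m_i−1, m_i, m_i+1} ∩ [−3, 3] = {0, 1, 2} → 3 states.
Total: 5.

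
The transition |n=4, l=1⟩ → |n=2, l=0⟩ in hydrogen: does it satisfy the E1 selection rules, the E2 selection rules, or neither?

Δl = 0 − 1 = -1; l_i + l_f = 1.
E1 (Δl = ±1): satisfied.
E2 (Δl = 0,±2, l_i+l_f ≥ 2): not satisfied.

E1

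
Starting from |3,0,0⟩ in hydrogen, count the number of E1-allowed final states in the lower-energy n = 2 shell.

E1 requires Δl = ±1, so l_f ∈ {-1, 1}; with 0 ≤ l_f ≤ n_f−1 = 1, the allowed l_f values are {1}.
For l_f = 1: m_f ∈ {m_i−1, m_i, m_i+1} ∩ [−1, 1] = {-1, 0, 1} → 3 states.
Total: 3.

3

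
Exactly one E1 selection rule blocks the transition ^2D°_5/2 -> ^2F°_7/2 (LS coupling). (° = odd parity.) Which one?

parity

ΔL = 0, ±1 (not L=0↔0): L: 2 → 3, ΔL = +1 — ok.
Parity must change: odd → odd — fails.
ΔS = 0: S: 1/2 → 1/2 — ok.
ΔJ = 0, ±1 (not J=0↔0): J: 5/2 → 7/2, ΔJ = +1 — ok.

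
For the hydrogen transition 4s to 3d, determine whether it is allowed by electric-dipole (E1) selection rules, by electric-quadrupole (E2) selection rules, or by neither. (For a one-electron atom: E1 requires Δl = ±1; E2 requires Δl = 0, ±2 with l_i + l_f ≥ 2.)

E2

Δl = 2 − 0 = +2; l_i + l_f = 2.
E1 (Δl = ±1): not satisfied.
E2 (Δl = 0,±2, l_i+l_f ≥ 2): satisfied.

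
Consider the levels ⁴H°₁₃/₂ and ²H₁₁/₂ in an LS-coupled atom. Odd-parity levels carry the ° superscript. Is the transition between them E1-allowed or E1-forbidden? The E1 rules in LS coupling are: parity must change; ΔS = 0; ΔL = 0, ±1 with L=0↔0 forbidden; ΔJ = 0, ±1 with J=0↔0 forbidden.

forbidden

Initial level: S=3/2, L=5, J=13/2, parity odd. Final level: S=1/2, L=5, J=11/2, parity even.
ΔJ = 0, ±1 (not J=0↔0): J: 13/2 → 11/2, ΔJ = -1 — ✓.
Parity must change: odd → even — ✓.
ΔL = 0, ±1 (not L=0↔0): L: 5 → 5, ΔL = +0 — ✓.
ΔS = 0: S: 3/2 → 1/2 — ✗.
Rule(s) violated: ΔS.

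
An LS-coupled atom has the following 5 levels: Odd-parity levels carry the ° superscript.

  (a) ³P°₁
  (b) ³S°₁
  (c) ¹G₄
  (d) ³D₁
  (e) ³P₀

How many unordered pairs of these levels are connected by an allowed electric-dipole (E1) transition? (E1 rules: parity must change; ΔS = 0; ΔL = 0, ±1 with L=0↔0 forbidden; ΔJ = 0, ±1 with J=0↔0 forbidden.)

3

(a)–(b): forbidden (parity).
(a)–(c): forbidden (ΔS, ΔL, ΔJ).
(a)–(d): allowed.
(a)–(e): allowed.
(b)–(c): forbidden (ΔS, ΔL, ΔJ).
(b)–(d): forbidden (ΔL).
(b)–(e): allowed.
(c)–(d): forbidden (parity, ΔS, ΔL, ΔJ).
(c)–(e): forbidden (parity, ΔS, ΔL, ΔJ).
(d)–(e): forbidden (parity).
Allowed pairs: 3 of 10.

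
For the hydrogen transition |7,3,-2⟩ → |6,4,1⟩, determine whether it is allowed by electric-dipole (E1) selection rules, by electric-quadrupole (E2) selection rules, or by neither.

Δl = 4 − 3 = +1; l_i + l_f = 7.
Δm_l = +3.
E1 (Δl = ±1, |Δm_l| ≤ 1): not satisfied.
E2 (Δl = 0,±2, l_i+l_f ≥ 2, |Δm_l| ≤ 2): not satisfied.

neither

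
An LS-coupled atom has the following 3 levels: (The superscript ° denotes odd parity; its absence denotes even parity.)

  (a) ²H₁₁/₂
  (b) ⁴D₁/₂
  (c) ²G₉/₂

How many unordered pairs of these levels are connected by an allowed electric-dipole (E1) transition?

0

(a)–(b): forbidden (parity, ΔS, ΔL, ΔJ).
(a)–(c): forbidden (parity).
(b)–(c): forbidden (parity, ΔS, ΔL, ΔJ).
Allowed pairs: 0 of 3.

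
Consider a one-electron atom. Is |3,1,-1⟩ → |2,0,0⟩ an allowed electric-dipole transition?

allowed

Δl = 0 − 1 = -1; the E1 rule Δl = ±1 is satisfied.
Δm_l = 0 − (-1) = +1. E1 requires Δm_l = 0, ±1: satisfied.
All E1 selection rules are satisfied.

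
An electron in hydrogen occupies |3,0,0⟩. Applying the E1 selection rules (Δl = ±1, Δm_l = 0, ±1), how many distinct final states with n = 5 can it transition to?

3

E1 requires Δl = ±1, so l_f ∈ {-1, 1}; with 0 ≤ l_f ≤ n_f−1 = 4, the allowed l_f values are {1}.
For l_f = 1: m_f ∈ {m_i−1, m_i, m_i+1} ∩ [−1, 1] = {-1, 0, 1} → 3 states.
Total: 3.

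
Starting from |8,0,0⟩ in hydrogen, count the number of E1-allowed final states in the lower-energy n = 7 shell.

E1 requires Δl = ±1, so l_f ∈ {-1, 1}; with 0 ≤ l_f ≤ n_f−1 = 6, the allowed l_f values are {1}.
For l_f = 1: m_f ∈ {m_i−1, m_i, m_i+1} ∩ [−1, 1] = {-1, 0, 1} → 3 states.
Total: 3.

3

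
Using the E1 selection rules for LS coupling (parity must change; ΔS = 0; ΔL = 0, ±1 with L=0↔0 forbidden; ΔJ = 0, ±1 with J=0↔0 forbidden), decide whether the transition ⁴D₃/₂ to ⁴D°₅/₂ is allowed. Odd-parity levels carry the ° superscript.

ΔS = 0: S: 3/2 → 3/2 — ok.
Parity must change: even → odd — ok.
ΔL = 0, ±1 (not L=0↔0): L: 2 → 2, ΔL = +0 — ok.
ΔJ = 0, ±1 (not J=0↔0): J: 3/2 → 5/2, ΔJ = +1 — ok.
All four E1 rules are satisfied.

allowed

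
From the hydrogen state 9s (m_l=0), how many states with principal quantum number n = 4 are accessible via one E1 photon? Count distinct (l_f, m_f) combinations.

3

E1 requires Δl = ±1, so l_f ∈ {-1, 1}; with 0 ≤ l_f ≤ n_f−1 = 3, the allowed l_f values are {1}.
For l_f = 1: m_f ∈ {m_i−1, m_i, m_i+1} ∩ [−1, 1] = {-1, 0, 1} → 3 states.
Total: 3.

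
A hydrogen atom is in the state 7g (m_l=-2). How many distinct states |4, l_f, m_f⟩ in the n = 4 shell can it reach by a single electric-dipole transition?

3

E1 requires Δl = ±1, so l_f ∈ {3, 5}; with 0 ≤ l_f ≤ n_f−1 = 3, the allowed l_f values are {3}.
For l_f = 3: m_f ∈ {m_i−1, m_i, m_i+1} ∩ [−3, 3] = {-3, -2, -1} → 3 states.
Total: 3.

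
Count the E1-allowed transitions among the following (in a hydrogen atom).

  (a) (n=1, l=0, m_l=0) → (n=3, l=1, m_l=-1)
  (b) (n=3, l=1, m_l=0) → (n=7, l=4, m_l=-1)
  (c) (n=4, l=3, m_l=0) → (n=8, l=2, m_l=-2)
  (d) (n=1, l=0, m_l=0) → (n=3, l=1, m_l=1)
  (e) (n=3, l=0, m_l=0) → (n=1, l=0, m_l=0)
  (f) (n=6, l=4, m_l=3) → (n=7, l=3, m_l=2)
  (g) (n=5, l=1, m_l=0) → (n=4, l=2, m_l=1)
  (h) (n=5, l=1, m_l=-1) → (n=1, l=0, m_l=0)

(a) allowed
(b) forbidden — Δl = +3 (E1 requires Δl = ±1)
(c) forbidden — Δm_l = -2 (E1 requires Δm_l = 0, ±1)
(d) allowed
(e) forbidden — Δl = +0 (E1 requires Δl = ±1)
(f) allowed
(g) allowed
(h) allowed
Total allowed: 5 of 8.

5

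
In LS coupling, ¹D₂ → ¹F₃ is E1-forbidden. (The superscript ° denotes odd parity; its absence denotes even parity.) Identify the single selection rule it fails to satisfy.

Reading off the term symbols: S 0→0, L 2→3, J 2→3, parity even→even.
ΔJ = 0, ±1 (not J=0↔0): J: 2 → 3, ΔJ = +1 — ✓.
Parity must change: even → even — ✗.
ΔL = 0, ±1 (not L=0↔0): L: 2 → 3, ΔL = +1 — ✓.
ΔS = 0: S: 0 → 0 — ✓.

parity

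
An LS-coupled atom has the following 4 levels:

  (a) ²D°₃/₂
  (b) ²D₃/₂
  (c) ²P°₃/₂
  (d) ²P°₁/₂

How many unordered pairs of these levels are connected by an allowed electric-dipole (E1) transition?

(a)–(b): allowed.
(a)–(c): forbidden (parity).
(a)–(d): forbidden (parity).
(b)–(c): allowed.
(b)–(d): allowed.
(c)–(d): forbidden (parity).
Allowed pairs: 3 of 6.

3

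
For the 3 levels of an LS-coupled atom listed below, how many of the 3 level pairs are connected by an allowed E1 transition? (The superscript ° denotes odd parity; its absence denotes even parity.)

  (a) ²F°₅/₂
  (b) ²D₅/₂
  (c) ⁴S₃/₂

1

(a)–(b): allowed.
(a)–(c): forbidden (ΔS, ΔL).
(b)–(c): forbidden (parity, ΔS, ΔL).
Allowed pairs: 1 of 3.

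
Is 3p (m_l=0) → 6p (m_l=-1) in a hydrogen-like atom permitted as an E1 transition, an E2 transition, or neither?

E2

Δl = 1 − 1 = +0; l_i + l_f = 2.
Δm_l = -1.
E1 (Δl = ±1, |Δm_l| ≤ 1): not satisfied.
E2 (Δl = 0,±2, l_i+l_f ≥ 2, |Δm_l| ≤ 2): satisfied.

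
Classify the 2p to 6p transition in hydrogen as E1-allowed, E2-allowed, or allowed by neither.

Δl = 1 − 1 = +0; l_i + l_f = 2.
E1 (Δl = ±1): not satisfied.
E2 (Δl = 0,±2, l_i+l_f ≥ 2): satisfied.

E2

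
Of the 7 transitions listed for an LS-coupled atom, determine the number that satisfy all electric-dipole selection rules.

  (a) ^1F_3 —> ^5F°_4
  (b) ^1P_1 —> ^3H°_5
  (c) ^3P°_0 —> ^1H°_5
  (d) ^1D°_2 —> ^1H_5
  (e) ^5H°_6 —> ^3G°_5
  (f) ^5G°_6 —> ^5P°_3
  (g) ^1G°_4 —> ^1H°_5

(a) forbidden (ΔS fails)
(b) forbidden (ΔS, ΔL, ΔJ fail)
(c) forbidden (parity, ΔS, ΔL, ΔJ fail)
(d) forbidden (ΔL, ΔJ fail)
(e) forbidden (parity, ΔS fail)
(f) forbidden (parity, ΔL, ΔJ fail)
(g) forbidden (parity fails)
Total allowed: 0 of 7.

0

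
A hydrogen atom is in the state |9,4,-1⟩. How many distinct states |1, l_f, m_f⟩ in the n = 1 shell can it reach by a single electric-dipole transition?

E1 requires l_f ∈ {3, 5}, but neither lies in [0, 0], so no final state is reachable.
Total: 0.

0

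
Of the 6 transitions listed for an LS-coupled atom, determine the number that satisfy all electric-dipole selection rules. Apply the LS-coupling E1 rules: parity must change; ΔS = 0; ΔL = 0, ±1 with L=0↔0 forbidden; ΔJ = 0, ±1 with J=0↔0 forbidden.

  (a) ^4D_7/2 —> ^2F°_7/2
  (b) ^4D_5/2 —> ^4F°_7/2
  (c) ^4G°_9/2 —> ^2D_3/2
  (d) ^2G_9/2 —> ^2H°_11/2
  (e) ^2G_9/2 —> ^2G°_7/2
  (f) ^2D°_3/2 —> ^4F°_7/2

(a) forbidden (ΔS fails)
(b) allowed
(c) forbidden (ΔS, ΔL, ΔJ fail)
(d) allowed
(e) allowed
(f) forbidden (parity, ΔS, ΔJ fail)
Total allowed: 3 of 6.

3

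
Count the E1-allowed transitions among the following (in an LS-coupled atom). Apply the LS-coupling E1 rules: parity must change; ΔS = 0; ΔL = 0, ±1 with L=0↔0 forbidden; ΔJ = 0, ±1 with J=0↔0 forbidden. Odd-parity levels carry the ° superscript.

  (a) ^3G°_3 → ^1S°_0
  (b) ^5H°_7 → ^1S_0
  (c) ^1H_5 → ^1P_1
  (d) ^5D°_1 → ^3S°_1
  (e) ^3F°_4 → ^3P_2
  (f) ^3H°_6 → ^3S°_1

(a) forbidden (parity, ΔS, ΔL, ΔJ fail)
(b) forbidden (ΔS, ΔL, ΔJ fail)
(c) forbidden (parity, ΔL, ΔJ fail)
(d) forbidden (parity, ΔS, ΔL fail)
(e) forbidden (ΔL, ΔJ fail)
(f) forbidden (parity, ΔL, ΔJ fail)
Total allowed: 0 of 6.

0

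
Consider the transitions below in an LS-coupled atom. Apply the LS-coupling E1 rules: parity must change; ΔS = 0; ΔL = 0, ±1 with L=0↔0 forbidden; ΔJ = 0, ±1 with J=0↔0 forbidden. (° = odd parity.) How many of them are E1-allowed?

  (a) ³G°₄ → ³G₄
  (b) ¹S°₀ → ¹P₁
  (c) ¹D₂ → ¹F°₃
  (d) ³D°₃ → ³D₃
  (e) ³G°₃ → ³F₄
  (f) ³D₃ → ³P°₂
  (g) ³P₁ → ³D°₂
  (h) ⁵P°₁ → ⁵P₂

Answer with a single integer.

8

(a) allowed
(b) allowed
(c) allowed
(d) allowed
(e) allowed
(f) allowed
(g) allowed
(h) allowed
Total allowed: 8 of 8.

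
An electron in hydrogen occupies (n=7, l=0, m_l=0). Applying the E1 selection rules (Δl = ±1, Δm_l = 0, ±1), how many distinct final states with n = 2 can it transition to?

E1 requires Δl = ±1, so l_f ∈ {-1, 1}; with 0 ≤ l_f ≤ n_f−1 = 1, the allowed l_f values are {1}.
For l_f = 1: m_f ∈ {m_i−1, m_i, m_i+1} ∩ [−1, 1] = {-1, 0, 1} → 3 states.
Total: 3.

3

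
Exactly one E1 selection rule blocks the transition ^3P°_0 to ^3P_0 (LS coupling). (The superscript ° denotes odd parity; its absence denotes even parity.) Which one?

Reading off the term symbols: S 1→1, L 1→1, J 0→0, parity odd→even.
Parity must change: odd → even — satisfied.
ΔJ = 0, ±1 (not J=0↔0): J: 0 → 0, ΔJ = +0 — violated.
ΔS = 0: S: 1 → 1 — satisfied.
ΔL = 0, ±1 (not L=0↔0): L: 1 → 1, ΔL = +0 — satisfied.

the J=0 ↔ J=0 exclusion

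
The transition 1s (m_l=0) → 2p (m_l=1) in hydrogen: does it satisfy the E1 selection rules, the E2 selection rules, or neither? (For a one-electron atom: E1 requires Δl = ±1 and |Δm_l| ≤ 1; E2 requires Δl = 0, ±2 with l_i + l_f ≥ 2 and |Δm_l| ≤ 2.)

Δl = 1 − 0 = +1; l_i + l_f = 1.
Δm_l = +1.
E1 (Δl = ±1, |Δm_l| ≤ 1): satisfied.
E2 (Δl = 0,±2, l_i+l_f ≥ 2, |Δm_l| ≤ 2): not satisfied.

E1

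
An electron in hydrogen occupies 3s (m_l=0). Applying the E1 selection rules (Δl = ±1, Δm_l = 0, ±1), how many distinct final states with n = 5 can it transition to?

3

E1 requires Δl = ±1, so l_f ∈ {-1, 1}; with 0 ≤ l_f ≤ n_f−1 = 4, the allowed l_f values are {1}.
For l_f = 1: m_f ∈ {m_i−1, m_i, m_i+1} ∩ [−1, 1] = {-1, 0, 1} → 3 states.
Total: 3.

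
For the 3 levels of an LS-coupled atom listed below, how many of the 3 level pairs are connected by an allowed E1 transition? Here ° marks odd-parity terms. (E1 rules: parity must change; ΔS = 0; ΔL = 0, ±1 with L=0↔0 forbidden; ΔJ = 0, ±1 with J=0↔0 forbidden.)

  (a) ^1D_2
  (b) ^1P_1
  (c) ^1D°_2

2

(a)–(b): forbidden (parity).
(a)–(c): allowed.
(b)–(c): allowed.
Allowed pairs: 2 of 3.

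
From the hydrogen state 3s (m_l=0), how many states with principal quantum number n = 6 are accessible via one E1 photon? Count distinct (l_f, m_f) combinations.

E1 requires Δl = ±1, so l_f ∈ {-1, 1}; with 0 ≤ l_f ≤ n_f−1 = 5, the allowed l_f values are {1}.
For l_f = 1: m_f ∈ {m_i−1, m_i, m_i+1} ∩ [−1, 1] = {-1, 0, 1} → 3 states.
Total: 3.

3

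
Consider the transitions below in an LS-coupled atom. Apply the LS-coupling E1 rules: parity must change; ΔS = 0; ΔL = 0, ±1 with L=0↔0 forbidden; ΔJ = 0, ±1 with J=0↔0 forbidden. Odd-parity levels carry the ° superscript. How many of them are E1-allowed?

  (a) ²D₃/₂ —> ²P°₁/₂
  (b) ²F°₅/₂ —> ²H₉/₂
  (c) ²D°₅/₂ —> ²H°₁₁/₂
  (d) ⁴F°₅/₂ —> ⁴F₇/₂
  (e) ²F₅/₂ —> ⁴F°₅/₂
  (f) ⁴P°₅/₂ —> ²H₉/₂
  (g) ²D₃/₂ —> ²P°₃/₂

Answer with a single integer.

3

(a) allowed
(b) forbidden (ΔL, ΔJ fail)
(c) forbidden (parity, ΔL, ΔJ fail)
(d) allowed
(e) forbidden (ΔS fails)
(f) forbidden (ΔS, ΔL, ΔJ fail)
(g) allowed
Total allowed: 3 of 7.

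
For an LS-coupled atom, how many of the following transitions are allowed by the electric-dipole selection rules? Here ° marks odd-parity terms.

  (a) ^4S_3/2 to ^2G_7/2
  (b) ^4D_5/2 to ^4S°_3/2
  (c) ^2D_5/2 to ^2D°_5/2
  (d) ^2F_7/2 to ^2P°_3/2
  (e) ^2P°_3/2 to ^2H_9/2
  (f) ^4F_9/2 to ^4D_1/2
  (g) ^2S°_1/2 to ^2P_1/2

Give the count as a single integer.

(a) forbidden (parity, ΔS, ΔL, ΔJ fail)
(b) forbidden (ΔL fails)
(c) allowed
(d) forbidden (ΔL, ΔJ fail)
(e) forbidden (ΔL, ΔJ fail)
(f) forbidden (parity, ΔJ fail)
(g) allowed
Total allowed: 2 of 7.

2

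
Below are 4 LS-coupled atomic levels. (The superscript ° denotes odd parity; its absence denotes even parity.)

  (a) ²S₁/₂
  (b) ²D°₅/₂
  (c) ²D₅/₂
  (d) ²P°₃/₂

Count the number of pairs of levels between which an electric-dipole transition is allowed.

3

(a)–(b): forbidden (ΔL, ΔJ).
(a)–(c): forbidden (parity, ΔL, ΔJ).
(a)–(d): allowed.
(b)–(c): allowed.
(b)–(d): forbidden (parity).
(c)–(d): allowed.
Allowed pairs: 3 of 6.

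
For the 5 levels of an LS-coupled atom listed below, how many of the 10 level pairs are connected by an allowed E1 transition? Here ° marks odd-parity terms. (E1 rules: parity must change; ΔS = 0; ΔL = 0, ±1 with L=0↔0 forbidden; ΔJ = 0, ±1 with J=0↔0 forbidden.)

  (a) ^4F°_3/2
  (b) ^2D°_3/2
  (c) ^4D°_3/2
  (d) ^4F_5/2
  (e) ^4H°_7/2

2

(a)–(b): forbidden (parity, ΔS).
(a)–(c): forbidden (parity).
(a)–(d): allowed.
(a)–(e): forbidden (parity, ΔL, ΔJ).
(b)–(c): forbidden (parity, ΔS).
(b)–(d): forbidden (ΔS).
(b)–(e): forbidden (parity, ΔS, ΔL, ΔJ).
(c)–(d): allowed.
(c)–(e): forbidden (parity, ΔL, ΔJ).
(d)–(e): forbidden (ΔL).
Allowed pairs: 2 of 10.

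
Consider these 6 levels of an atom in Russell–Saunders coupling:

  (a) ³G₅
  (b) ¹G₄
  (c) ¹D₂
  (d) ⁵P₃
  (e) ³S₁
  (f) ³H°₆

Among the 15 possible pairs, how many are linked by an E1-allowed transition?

(a)–(b): forbidden (parity, ΔS).
(a)–(c): forbidden (parity, ΔS, ΔL, ΔJ).
(a)–(d): forbidden (parity, ΔS, ΔL, ΔJ).
(a)–(e): forbidden (parity, ΔL, ΔJ).
(a)–(f): allowed.
(b)–(c): forbidden (parity, ΔL, ΔJ).
(b)–(d): forbidden (parity, ΔS, ΔL).
(b)–(e): forbidden (parity, ΔS, ΔL, ΔJ).
(b)–(f): forbidden (ΔS, ΔJ).
(c)–(d): forbidden (parity, ΔS).
(c)–(e): forbidden (parity, ΔS, ΔL).
(c)–(f): forbidden (ΔS, ΔL, ΔJ).
(d)–(e): forbidden (parity, ΔS, ΔJ).
(d)–(f): forbidden (ΔS, ΔL, ΔJ).
(e)–(f): forbidden (ΔL, ΔJ).
Allowed pairs: 1 of 15.

1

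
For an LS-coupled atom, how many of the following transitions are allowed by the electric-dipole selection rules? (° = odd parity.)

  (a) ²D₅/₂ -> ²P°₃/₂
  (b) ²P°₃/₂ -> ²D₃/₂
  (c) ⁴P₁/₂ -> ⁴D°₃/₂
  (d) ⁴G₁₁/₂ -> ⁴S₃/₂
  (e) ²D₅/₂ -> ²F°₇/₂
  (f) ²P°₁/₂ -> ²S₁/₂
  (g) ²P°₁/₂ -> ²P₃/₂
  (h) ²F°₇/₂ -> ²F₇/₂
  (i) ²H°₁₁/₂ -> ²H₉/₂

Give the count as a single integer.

(a) allowed
(b) allowed
(c) allowed
(d) forbidden (parity, ΔL, ΔJ fail)
(e) allowed
(f) allowed
(g) allowed
(h) allowed
(i) allowed
Total allowed: 8 of 9.

8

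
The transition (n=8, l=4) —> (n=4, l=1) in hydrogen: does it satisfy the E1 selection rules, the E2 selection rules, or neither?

neither

Δl = 1 − 4 = -3; l_i + l_f = 5.
E1 (Δl = ±1): not satisfied.
E2 (Δl = 0,±2, l_i+l_f ≥ 2): not satisfied.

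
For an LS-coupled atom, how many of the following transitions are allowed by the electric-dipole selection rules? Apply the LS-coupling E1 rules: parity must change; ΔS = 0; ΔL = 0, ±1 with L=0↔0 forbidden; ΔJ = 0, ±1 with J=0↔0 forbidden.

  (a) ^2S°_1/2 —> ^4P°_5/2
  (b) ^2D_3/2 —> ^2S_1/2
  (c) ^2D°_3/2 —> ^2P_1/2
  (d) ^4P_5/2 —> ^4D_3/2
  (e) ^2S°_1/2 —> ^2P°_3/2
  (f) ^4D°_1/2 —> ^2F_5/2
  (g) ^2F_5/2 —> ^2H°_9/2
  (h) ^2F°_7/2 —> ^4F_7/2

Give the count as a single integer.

1

(a) forbidden (parity, ΔS, ΔJ fail)
(b) forbidden (parity, ΔL fail)
(c) allowed
(d) forbidden (parity fails)
(e) forbidden (parity fails)
(f) forbidden (ΔS, ΔJ fail)
(g) forbidden (ΔL, ΔJ fail)
(h) forbidden (ΔS fails)
Total allowed: 1 of 8.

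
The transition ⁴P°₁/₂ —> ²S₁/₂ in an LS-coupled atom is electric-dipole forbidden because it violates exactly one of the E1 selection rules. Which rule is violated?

the ΔS = 0 rule

Parity must change: odd → even — passes.
ΔS = 0: S: 3/2 → 1/2 — fails.
ΔL = 0, ±1 (not L=0↔0): L: 1 → 0, ΔL = -1 — passes.
ΔJ = 0, ±1 (not J=0↔0): J: 1/2 → 1/2, ΔJ = +0 — passes.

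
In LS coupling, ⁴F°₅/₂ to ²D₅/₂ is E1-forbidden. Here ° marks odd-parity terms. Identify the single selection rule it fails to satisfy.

the ΔS = 0 rule

Parity must change: odd → even — ok.
ΔS = 0: S: 3/2 → 1/2 — fails.
ΔL = 0, ±1 (not L=0↔0): L: 3 → 2, ΔL = -1 — ok.
ΔJ = 0, ±1 (not J=0↔0): J: 5/2 → 5/2, ΔJ = +0 — ok.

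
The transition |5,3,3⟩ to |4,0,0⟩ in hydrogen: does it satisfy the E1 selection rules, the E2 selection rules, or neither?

Δl = 0 − 3 = -3; l_i + l_f = 3.
Δm_l = -3.
E1 (Δl = ±1, |Δm_l| ≤ 1): not satisfied.
E2 (Δl = 0,±2, l_i+l_f ≥ 2, |Δm_l| ≤ 2): not satisfied.

neither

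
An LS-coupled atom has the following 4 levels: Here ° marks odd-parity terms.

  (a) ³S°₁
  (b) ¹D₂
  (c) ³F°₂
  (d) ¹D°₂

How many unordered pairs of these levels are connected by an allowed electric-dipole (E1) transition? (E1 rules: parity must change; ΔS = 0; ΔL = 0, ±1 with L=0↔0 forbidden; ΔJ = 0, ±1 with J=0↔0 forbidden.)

(a)–(b): forbidden (ΔS, ΔL).
(a)–(c): forbidden (parity, ΔL).
(a)–(d): forbidden (parity, ΔS, ΔL).
(b)–(c): forbidden (ΔS).
(b)–(d): allowed.
(c)–(d): forbidden (parity, ΔS).
Allowed pairs: 1 of 6.

1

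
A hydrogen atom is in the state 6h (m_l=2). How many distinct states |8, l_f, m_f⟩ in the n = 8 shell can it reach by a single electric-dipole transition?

E1 requires Δl = ±1, so l_f ∈ {4, 6}; with 0 ≤ l_f ≤ n_f−1 = 7, the allowed l_f values are {4, 6}.
For l_f = 4: m_f ∈ {m_i−1, m_i, m_i+1} ∩ [−4, 4] = {1, 2, 3} → 3 states.
For l_f = 6: m_f ∈ {m_i−1, m_i, m_i+1} ∩ [−6, 6] = {1, 2, 3} → 3 states.
Total: 6.

6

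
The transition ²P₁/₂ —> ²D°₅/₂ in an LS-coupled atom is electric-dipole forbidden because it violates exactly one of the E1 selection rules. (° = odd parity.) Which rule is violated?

ΔS = 0: S: 1/2 → 1/2 — ok.
ΔJ = 0, ±1 (not J=0↔0): J: 1/2 → 5/2, ΔJ = +2 — fails.
Parity must change: even → odd — ok.
ΔL = 0, ±1 (not L=0↔0): L: 1 → 2, ΔL = +1 — ok.

the ΔJ = 0, ±1 rule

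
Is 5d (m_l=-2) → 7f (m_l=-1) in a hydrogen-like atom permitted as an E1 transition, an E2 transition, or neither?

E1

Δl = 3 − 2 = +1; l_i + l_f = 5.
Δm_l = +1.
E1 (Δl = ±1, |Δm_l| ≤ 1): satisfied.
E2 (Δl = 0,±2, l_i+l_f ≥ 2, |Δm_l| ≤ 2): not satisfied.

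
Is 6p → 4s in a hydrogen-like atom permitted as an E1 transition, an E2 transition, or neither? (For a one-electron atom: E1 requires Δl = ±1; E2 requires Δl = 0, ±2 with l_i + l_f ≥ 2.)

E1

Δl = 0 − 1 = -1; l_i + l_f = 1.
E1 (Δl = ±1): satisfied.
E2 (Δl = 0,±2, l_i+l_f ≥ 2): not satisfied.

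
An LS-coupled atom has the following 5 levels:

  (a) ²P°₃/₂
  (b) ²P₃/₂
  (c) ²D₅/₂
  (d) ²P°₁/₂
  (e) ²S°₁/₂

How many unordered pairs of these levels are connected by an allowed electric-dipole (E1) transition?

4

(a)–(b): allowed.
(a)–(c): allowed.
(a)–(d): forbidden (parity).
(a)–(e): forbidden (parity).
(b)–(c): forbidden (parity).
(b)–(d): allowed.
(b)–(e): allowed.
(c)–(d): forbidden (ΔJ).
(c)–(e): forbidden (ΔL, ΔJ).
(d)–(e): forbidden (parity).
Allowed pairs: 4 of 10.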